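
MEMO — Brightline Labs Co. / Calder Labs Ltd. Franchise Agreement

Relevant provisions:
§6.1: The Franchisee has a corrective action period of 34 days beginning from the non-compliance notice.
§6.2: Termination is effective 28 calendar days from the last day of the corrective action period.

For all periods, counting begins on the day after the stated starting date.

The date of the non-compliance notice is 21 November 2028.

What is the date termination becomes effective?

22 January 2029

The last day of the corrective action period: 21 November 2028 + 34 days = 25 December 2028.
Adding 28 calendar days to 25 December 2028 gives 22 January 2029, which is the date termination becomes effective.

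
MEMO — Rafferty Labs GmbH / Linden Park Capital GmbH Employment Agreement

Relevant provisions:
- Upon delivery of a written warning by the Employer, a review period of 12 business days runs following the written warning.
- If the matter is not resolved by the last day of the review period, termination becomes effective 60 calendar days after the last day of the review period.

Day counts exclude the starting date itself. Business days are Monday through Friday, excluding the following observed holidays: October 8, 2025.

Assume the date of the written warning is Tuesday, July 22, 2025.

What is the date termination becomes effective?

October 6, 2025

The last day of the review period: 12 business days after Tuesday, July 22, 2025, skipping weekends — Jul 23, Jul 24, Jul 25, Jul 28, …, Aug 5, Aug 6, Aug 7 — lands on Thursday, August 7, 2025.
Adding 60 calendar days to August 7, 2025 gives October 6, 2025, which is the date termination becomes effective.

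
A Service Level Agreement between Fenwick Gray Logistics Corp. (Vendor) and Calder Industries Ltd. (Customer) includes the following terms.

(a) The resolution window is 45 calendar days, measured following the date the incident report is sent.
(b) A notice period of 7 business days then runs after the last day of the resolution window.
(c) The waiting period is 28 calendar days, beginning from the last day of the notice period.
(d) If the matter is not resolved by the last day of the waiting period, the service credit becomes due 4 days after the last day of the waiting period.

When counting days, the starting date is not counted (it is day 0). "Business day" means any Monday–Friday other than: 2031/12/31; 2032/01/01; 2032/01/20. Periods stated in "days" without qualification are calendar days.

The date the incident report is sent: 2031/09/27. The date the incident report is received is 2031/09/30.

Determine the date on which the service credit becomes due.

The last day of the resolution window: 2031/09/27 + 45 days = 2031/11/11.
The last day of the notice period: 7 business days after Tuesday, 2031/11/11, skipping weekends — Nov 12, Nov 13, Nov 14, Nov 17, Nov 18, Nov 19, Nov 20 — lands on Thursday, 2031/11/20.
The last day of the waiting period: 2031/11/20 + 28 days = 2031/12/18.
The date on which the service credit becomes due: 4 calendar days after 2031/12/18 is 2031/12/22.

2031/12/22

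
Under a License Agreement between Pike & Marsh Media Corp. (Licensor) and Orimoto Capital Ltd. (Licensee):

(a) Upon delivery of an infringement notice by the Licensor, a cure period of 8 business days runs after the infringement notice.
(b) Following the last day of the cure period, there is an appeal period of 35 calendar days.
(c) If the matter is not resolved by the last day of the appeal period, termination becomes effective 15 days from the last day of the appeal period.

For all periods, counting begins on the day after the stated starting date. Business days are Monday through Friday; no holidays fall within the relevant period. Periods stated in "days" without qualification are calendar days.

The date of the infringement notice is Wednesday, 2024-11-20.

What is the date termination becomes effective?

2025-01-21

The last day of the cure period: counting 8 business days from Wednesday, 2024-11-20 (Nov 21, Nov 22, Nov 25, Nov 26, Nov 27, Nov 28, Nov 29, Dec 2, skipping weekends) reaches Monday, 2024-12-02.
Adding 35 calendar days to 2024-12-02 gives 2025-01-06, which is the last day of the appeal period.
The date termination becomes effective: 15 calendar days after 2025-01-06 is 2025-01-21.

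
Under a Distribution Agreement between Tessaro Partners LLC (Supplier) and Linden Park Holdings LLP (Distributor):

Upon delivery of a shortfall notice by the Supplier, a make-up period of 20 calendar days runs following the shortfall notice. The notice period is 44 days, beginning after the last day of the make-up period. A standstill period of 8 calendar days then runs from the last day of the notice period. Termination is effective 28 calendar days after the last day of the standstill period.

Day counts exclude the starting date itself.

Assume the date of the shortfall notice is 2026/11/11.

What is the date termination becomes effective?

Adding 20 calendar days to 2026/11/11 gives 2026/12/01, which is the last day of the make-up period.
The last day of the notice period: 2026/12/01 + 44 days = 2027/01/14.
The last day of the standstill period: 8 calendar days after 2027/01/14 is 2027/01/22.
Adding 28 calendar days to 2027/01/22 gives 2027/02/19, which is the date termination becomes effective.

2027/02/19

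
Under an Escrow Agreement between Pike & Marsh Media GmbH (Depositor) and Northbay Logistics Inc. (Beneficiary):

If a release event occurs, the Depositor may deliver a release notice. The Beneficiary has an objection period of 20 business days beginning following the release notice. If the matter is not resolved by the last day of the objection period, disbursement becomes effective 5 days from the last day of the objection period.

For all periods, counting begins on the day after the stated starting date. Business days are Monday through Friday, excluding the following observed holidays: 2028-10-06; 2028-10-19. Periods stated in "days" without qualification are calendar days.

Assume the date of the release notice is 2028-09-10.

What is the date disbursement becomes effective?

2028-10-14

From Sunday, 2028-09-10, 20 business days (Sep 11, Sep 12, Sep 13, Sep 14, …, Oct 4, Oct 5, Oct 9, skipping weekends and the listed holiday on Oct 6) brings us to Monday, 2028-10-09, which is the last day of the objection period.
Adding 5 calendar days to 2028-10-09 gives 2028-10-14, which is the date disbursement becomes effective.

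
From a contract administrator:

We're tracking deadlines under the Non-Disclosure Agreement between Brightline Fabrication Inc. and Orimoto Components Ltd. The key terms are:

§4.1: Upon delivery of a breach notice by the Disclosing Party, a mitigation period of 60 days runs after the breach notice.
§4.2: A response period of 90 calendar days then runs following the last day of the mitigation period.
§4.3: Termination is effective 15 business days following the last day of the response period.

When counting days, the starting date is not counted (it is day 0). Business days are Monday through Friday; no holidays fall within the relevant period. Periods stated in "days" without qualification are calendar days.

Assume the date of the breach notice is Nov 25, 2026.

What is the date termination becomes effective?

May 14, 2027

The last day of the mitigation period: 60 calendar days after Nov 25, 2026 is Jan 24, 2027.
Adding 90 calendar days to Jan 24, 2027 gives Apr 24, 2027, which is the last day of the response period.
From Saturday, Apr 24, 2027, 15 business days (Apr 26, Apr 27, Apr 28, Apr 29, …, May 12, May 13, May 14, skipping weekends) brings us to Friday, May 14, 2027, which is the date termination becomes effective.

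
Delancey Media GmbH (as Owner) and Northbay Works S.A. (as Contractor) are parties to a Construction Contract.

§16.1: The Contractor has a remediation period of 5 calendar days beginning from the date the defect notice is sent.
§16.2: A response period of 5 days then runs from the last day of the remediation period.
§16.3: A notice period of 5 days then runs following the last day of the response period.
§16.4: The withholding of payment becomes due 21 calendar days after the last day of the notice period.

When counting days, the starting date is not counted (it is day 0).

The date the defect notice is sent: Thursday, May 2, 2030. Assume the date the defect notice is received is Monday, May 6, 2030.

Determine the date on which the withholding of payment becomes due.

Jun 7, 2030

The last day of the remediation period: May 2, 2030 + 5 days = May 7, 2030.
Adding 5 calendar days to May 7, 2030 gives May 12, 2030, which is the last day of the response period.
The last day of the notice period: 5 calendar days after May 12, 2030 is May 17, 2030.
Adding 21 calendar days to May 17, 2030 gives Jun 7, 2030, which is the date on which the withholding of payment becomes due.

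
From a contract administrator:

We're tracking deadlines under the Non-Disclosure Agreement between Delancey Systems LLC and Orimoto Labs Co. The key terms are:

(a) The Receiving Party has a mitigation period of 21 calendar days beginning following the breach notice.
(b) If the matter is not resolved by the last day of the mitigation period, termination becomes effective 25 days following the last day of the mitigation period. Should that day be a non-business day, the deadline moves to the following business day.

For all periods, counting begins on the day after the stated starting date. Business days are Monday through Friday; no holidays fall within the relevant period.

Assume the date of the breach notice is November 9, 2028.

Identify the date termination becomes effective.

The last day of the mitigation period: November 9, 2028 + 21 days = November 30, 2028.
The date termination becomes effective: November 30, 2028 + 25 days = December 25, 2028. December 25, 2028 is a Monday, so no roll-forward applies.

December 25, 2028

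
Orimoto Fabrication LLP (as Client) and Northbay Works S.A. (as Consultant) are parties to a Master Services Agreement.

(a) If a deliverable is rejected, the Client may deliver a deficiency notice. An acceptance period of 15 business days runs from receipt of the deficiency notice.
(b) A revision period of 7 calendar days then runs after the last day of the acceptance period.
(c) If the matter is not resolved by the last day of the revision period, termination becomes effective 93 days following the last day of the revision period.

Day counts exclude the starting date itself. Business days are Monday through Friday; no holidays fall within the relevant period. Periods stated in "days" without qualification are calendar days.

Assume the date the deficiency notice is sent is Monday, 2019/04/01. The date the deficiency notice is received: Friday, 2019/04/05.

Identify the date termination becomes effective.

2019/08/04

The last day of the acceptance period: counting 15 business days from Friday, 2019/04/05 (Apr 8, Apr 9, Apr 10, Apr 11, …, Apr 24, Apr 25, Apr 26, skipping weekends) reaches Friday, 2019/04/26.
Adding 7 calendar days to 2019/04/26 gives 2019/05/03, which is the last day of the revision period.
Adding 93 calendar days to 2019/05/03 gives 2019/08/04, which is the date termination becomes effective.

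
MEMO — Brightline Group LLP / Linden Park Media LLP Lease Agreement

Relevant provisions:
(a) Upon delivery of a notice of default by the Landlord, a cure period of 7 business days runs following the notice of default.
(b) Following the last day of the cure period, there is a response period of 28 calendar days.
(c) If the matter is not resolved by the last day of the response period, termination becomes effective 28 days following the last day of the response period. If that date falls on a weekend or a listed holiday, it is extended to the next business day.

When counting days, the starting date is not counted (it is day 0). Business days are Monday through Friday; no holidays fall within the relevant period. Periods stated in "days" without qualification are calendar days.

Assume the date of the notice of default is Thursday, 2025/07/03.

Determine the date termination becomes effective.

The last day of the cure period: counting 7 business days from Thursday, 2025/07/03 (Jul 4, Jul 7, Jul 8, Jul 9, Jul 10, Jul 11, Jul 14, skipping weekends) reaches Monday, 2025/07/14.
Adding 28 calendar days to 2025/07/14 gives 2025/08/11, which is the last day of the response period.
The date termination becomes effective: 28 calendar days after 2025/08/11 is 2025/09/08. 2025/09/08 is a Monday, so no roll-forward applies.

2025/09/08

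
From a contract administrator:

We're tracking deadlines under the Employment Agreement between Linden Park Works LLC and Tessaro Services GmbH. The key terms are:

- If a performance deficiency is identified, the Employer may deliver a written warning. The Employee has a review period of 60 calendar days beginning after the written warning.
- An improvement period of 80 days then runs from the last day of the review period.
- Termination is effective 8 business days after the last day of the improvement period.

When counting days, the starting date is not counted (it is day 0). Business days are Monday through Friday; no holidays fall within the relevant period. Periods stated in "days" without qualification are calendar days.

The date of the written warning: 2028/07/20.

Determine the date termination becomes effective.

2028/12/19

Adding 60 calendar days to 2028/07/20 gives 2028/09/18, which is the last day of the review period.
The last day of the improvement period: 80 calendar days after 2028/09/18 is 2028/12/07.
The date termination becomes effective: 8 business days after Thursday, 2028/12/07, skipping weekends — Dec 8, Dec 11, Dec 12, Dec 13, Dec 14, Dec 15, Dec 18, Dec 19 — lands on Tuesday, 2028/12/19.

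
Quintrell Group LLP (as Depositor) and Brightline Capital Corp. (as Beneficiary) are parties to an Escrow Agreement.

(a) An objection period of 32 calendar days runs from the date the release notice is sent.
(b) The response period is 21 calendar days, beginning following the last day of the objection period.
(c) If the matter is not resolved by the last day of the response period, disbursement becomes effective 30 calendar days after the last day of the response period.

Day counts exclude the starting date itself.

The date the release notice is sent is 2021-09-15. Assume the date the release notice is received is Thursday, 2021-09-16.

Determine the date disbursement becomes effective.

The last day of the objection period: 2021-09-15 + 32 days = 2021-10-17.
Adding 21 calendar days to 2021-10-17 gives 2021-11-07, which is the last day of the response period.
Adding 30 calendar days to 2021-11-07 gives 2021-12-07, which is the date disbursement becomes effective.

2021-12-07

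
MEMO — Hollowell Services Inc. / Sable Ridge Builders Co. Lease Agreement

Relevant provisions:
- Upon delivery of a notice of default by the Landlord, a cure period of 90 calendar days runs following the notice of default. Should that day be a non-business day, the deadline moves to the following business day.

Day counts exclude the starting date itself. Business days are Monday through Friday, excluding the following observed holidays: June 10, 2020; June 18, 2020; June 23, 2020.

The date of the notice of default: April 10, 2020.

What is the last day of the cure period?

July 9, 2020

Adding 90 calendar days to April 10, 2020 gives July 9, 2020, which is the last day of the cure period. July 9, 2020 is a Thursday and is not a listed holiday, so no roll-forward applies.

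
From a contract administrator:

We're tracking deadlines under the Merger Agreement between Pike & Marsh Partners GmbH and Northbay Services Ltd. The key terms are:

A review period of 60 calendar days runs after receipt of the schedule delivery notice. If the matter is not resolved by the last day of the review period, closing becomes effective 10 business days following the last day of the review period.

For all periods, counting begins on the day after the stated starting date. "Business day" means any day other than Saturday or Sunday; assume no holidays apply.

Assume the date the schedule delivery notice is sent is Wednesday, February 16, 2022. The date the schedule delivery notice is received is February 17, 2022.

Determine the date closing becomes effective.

May 2, 2022

The last day of the review period: February 17, 2022 + 60 days = April 18, 2022.
From Monday, April 18, 2022, 10 business days (Apr 19, Apr 20, Apr 21, Apr 22, Apr 25, Apr 26, Apr 27, Apr 28, Apr 29, May 2, skipping weekends) brings us to Monday, May 2, 2022, which is the date closing becomes effective.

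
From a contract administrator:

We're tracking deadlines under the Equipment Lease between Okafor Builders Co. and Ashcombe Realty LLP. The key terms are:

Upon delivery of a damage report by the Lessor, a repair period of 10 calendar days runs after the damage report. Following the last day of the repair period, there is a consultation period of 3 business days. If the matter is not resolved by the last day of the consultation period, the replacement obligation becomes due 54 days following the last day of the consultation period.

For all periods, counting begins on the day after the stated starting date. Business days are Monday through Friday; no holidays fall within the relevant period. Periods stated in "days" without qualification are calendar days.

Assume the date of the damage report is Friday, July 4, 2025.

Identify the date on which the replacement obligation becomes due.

September 9, 2025

The last day of the repair period: 10 calendar days after July 4, 2025 is July 14, 2025.
From Monday, July 14, 2025, 3 business days (Jul 15, Jul 16, Jul 17, skipping weekends) brings us to Thursday, July 17, 2025, which is the last day of the consultation period.
Adding 54 calendar days to July 17, 2025 gives September 9, 2025, which is the date on which the replacement obligation becomes due.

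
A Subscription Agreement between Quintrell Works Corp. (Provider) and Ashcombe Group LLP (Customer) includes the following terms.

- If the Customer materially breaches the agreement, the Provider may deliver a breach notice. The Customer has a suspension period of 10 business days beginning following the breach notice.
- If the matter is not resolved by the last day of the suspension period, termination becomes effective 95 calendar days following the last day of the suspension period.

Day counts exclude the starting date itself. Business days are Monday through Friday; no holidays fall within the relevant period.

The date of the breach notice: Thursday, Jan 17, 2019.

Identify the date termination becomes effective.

May 6, 2019

The last day of the suspension period: counting 10 business days from Thursday, Jan 17, 2019 (Jan 18, Jan 21, Jan 22, Jan 23, Jan 24, Jan 25, Jan 28, Jan 29, Jan 30, Jan 31, skipping weekends) reaches Thursday, Jan 31, 2019.
The date termination becomes effective: 95 calendar days after Jan 31, 2019 is May 6, 2019.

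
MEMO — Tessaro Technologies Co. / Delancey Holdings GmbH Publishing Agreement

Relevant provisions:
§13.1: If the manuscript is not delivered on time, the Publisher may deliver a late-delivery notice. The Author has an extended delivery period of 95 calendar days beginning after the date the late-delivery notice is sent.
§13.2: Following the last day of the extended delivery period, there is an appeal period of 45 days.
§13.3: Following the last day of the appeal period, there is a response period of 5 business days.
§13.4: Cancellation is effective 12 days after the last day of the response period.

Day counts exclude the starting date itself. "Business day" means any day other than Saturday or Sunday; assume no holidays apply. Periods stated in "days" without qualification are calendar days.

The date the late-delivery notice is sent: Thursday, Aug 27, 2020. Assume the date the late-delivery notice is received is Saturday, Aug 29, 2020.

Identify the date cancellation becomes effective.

Adding 95 calendar days to Aug 27, 2020 gives Nov 30, 2020, which is the last day of the extended delivery period.
The last day of the appeal period: 45 calendar days after Nov 30, 2020 is Jan 14, 2021.
From Thursday, Jan 14, 2021, 5 business days (Jan 15, Jan 18, Jan 19, Jan 20, Jan 21, skipping weekends) brings us to Thursday, Jan 21, 2021, which is the last day of the response period.
The date cancellation becomes effective: Jan 21, 2021 + 12 days = Feb 2, 2021.

Feb 2, 2021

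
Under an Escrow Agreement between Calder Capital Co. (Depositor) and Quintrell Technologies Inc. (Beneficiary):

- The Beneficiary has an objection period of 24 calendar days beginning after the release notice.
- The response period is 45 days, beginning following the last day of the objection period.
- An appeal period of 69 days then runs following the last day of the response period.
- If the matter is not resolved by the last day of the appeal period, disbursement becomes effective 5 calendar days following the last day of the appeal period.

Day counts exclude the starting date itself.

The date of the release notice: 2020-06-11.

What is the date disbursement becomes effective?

Adding 24 calendar days to 2020-06-11 gives 2020-07-05, which is the last day of the objection period.
Adding 45 calendar days to 2020-07-05 gives 2020-08-19, which is the last day of the response period.
Adding 69 calendar days to 2020-08-19 gives 2020-10-27, which is the last day of the appeal period.
Adding 5 calendar days to 2020-10-27 gives 2020-11-01, which is the date disbursement becomes effective.

2020-11-01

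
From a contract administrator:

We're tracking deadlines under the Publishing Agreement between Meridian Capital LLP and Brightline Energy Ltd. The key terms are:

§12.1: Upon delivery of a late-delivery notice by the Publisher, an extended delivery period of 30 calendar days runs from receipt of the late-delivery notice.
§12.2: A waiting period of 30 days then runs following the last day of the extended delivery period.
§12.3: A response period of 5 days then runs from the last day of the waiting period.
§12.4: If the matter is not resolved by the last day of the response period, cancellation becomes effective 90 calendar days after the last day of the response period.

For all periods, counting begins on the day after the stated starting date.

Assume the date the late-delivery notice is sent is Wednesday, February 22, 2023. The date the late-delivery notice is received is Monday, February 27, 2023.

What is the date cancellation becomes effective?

Adding 30 calendar days to February 27, 2023 gives March 29, 2023, which is the last day of the extended delivery period.
The last day of the waiting period: March 29, 2023 + 30 days = April 28, 2023.
The last day of the response period: 5 calendar days after April 28, 2023 is May 3, 2023.
The date cancellation becomes effective: 90 calendar days after May 3, 2023 is August 1, 2023.

August 1, 2023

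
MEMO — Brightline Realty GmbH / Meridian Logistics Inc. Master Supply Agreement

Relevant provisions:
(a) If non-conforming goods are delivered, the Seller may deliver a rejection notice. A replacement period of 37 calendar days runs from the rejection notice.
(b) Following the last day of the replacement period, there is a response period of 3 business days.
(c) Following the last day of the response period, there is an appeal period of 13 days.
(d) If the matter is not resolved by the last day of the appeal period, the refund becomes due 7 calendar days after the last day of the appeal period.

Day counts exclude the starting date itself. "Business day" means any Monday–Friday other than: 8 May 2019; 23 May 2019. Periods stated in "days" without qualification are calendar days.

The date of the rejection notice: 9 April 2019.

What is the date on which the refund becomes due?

10 June 2019

The last day of the replacement period: 9 April 2019 + 37 days = 16 May 2019.
From Thursday, 16 May 2019, 3 business days (May 17, May 20, May 21, skipping weekends) brings us to Tuesday, 21 May 2019, which is the last day of the response period.
Adding 13 calendar days to 21 May 2019 gives 3 June 2019, which is the last day of the appeal period.
The date on which the refund becomes due: 3 June 2019 + 7 days = 10 June 2019.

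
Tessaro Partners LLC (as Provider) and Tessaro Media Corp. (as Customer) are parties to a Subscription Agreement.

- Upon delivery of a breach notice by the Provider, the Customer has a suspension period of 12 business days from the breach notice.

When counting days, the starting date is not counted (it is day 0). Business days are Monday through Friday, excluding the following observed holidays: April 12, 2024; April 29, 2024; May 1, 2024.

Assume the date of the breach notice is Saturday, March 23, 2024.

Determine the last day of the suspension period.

April 9, 2024

The last day of the suspension period: counting 12 business days from Saturday, March 23, 2024 (Mar 25, Mar 26, Mar 27, Mar 28, …, Apr 5, Apr 8, Apr 9, skipping weekends) reaches Tuesday, April 9, 2024.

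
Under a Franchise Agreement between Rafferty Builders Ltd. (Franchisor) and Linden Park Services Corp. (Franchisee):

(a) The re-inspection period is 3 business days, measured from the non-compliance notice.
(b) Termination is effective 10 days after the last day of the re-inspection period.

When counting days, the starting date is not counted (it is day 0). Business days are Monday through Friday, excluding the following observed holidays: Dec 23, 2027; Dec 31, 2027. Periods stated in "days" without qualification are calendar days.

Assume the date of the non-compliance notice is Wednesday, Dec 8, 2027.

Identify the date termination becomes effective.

From Wednesday, Dec 8, 2027, 3 business days (Dec 9, Dec 10, Dec 13, skipping weekends) brings us to Monday, Dec 13, 2027, which is the last day of the re-inspection period.
The date termination becomes effective: 10 calendar days after Dec 13, 2027 is Dec 23, 2027.

Dec 23, 2027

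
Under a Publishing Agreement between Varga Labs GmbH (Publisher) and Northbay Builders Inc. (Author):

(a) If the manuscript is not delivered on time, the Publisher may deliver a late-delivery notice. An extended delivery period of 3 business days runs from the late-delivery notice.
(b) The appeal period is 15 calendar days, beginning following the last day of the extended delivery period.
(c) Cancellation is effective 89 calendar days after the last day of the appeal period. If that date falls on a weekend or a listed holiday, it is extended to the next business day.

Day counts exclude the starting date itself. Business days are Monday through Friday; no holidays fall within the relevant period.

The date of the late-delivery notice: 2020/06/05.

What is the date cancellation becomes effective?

2020/09/22

From Friday, 2020/06/05, 3 business days (Jun 8, Jun 9, Jun 10, skipping weekends) brings us to Wednesday, 2020/06/10, which is the last day of the extended delivery period.
The last day of the appeal period: 2020/06/10 + 15 days = 2020/06/25.
The date cancellation becomes effective: 89 calendar days after 2020/06/25 is 2020/09/22. 2020/09/22 is a Tuesday, so no roll-forward applies.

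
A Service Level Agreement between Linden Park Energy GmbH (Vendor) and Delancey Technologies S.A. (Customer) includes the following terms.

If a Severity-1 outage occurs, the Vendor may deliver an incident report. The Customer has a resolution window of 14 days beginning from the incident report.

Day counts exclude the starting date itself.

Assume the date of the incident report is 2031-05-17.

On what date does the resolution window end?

2031-05-31

Adding 14 calendar days to 2031-05-17 gives 2031-05-31, which is the last day of the resolution window.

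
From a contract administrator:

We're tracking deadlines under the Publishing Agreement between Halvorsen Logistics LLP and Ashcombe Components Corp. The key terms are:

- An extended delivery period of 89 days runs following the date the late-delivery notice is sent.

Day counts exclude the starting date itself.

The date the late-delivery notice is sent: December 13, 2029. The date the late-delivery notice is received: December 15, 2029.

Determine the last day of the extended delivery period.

The last day of the extended delivery period: December 13, 2029 + 89 days = March 12, 2030.

March 12, 2030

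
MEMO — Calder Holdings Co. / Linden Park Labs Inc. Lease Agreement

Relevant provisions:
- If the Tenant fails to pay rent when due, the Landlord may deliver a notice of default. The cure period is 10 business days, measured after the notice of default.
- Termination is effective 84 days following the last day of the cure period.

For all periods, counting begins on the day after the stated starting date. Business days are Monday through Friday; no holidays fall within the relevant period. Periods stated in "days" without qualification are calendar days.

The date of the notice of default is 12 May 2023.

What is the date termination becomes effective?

18 August 2023

The last day of the cure period: 10 business days after Friday, 12 May 2023, skipping weekends — May 15, May 16, May 17, May 18, May 19, May 22, May 23, May 24, May 25, May 26 — lands on Friday, 26 May 2023.
The date termination becomes effective: 26 May 2023 + 84 days = 18 August 2023.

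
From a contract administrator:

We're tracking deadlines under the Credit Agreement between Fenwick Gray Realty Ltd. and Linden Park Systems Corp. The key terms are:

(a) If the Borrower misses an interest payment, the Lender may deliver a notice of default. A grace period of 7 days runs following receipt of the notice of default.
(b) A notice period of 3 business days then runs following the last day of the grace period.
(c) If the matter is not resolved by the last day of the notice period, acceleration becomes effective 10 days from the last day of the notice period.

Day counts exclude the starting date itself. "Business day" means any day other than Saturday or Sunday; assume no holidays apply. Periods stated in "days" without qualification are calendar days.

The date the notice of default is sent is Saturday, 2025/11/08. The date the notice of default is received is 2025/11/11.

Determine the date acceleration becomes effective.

2025/12/01

The last day of the grace period: 2025/11/11 + 7 days = 2025/11/18.
From Tuesday, 2025/11/18, 3 business days (Nov 19, Nov 20, Nov 21, skipping weekends) brings us to Friday, 2025/11/21, which is the last day of the notice period.
Adding 10 calendar days to 2025/11/21 gives 2025/12/01, which is the date acceleration becomes effective.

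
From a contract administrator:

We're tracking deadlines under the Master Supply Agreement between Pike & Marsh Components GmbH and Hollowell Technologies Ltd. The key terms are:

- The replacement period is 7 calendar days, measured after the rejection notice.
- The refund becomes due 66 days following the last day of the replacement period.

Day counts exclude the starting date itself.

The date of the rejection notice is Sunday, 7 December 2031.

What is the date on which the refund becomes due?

The last day of the replacement period: 7 calendar days after 7 December 2031 is 14 December 2031.
The date on which the refund becomes due: 66 calendar days after 14 December 2031 is 18 February 2032.

18 February 2032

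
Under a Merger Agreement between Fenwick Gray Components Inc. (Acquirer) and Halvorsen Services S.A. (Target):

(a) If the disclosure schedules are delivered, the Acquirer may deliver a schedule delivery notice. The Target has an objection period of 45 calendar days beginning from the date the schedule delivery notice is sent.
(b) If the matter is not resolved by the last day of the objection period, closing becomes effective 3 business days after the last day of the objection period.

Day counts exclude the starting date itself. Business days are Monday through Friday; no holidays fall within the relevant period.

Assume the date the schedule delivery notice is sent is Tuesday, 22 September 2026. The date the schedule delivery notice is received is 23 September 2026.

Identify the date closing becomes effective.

11 November 2026

Adding 45 calendar days to 22 September 2026 gives 6 November 2026, which is the last day of the objection period.
The date closing becomes effective: counting 3 business days from Friday, 6 November 2026 (Nov 9, Nov 10, Nov 11, skipping weekends) reaches Wednesday, 11 November 2026.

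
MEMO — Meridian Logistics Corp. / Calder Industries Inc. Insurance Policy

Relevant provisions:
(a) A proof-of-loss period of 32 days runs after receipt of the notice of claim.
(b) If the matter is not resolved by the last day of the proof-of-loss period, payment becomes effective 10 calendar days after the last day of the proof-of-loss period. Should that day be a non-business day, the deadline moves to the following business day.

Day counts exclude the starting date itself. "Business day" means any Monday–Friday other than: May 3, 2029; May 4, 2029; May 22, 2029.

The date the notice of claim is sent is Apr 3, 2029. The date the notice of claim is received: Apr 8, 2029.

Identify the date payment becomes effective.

The last day of the proof-of-loss period: Apr 8, 2029 + 32 days = May 10, 2029.
The date payment becomes effective: May 10, 2029 + 10 days = May 20, 2029. That falls on a Sunday, so it rolls to the next business day, Monday, May 21, 2029.

May 21, 2029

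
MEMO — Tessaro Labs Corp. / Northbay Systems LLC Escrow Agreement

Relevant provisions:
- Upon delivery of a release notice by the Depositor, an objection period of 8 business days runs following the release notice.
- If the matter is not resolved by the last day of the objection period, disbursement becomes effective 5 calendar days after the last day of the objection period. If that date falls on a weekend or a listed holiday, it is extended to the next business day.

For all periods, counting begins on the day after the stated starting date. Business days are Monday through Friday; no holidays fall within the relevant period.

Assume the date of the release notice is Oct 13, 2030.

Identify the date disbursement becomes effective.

Oct 28, 2030

The last day of the objection period: counting 8 business days from Sunday, Oct 13, 2030 (Oct 14, Oct 15, Oct 16, Oct 17, Oct 18, Oct 21, Oct 22, Oct 23, skipping weekends) reaches Wednesday, Oct 23, 2030.
The date disbursement becomes effective: 5 calendar days after Oct 23, 2030 is Oct 28, 2030. Oct 28, 2030 is a Monday, so no roll-forward applies.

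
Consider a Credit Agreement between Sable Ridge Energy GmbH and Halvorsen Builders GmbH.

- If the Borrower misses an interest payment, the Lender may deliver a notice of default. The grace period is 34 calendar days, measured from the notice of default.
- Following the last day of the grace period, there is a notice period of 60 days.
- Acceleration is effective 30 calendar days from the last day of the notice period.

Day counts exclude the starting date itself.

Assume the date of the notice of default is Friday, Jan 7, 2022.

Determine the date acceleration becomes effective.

May 11, 2022

The last day of the grace period: Jan 7, 2022 + 34 days = Feb 10, 2022.
Adding 60 calendar days to Feb 10, 2022 gives Apr 11, 2022, which is the last day of the notice period.
The date acceleration becomes effective: Apr 11, 2022 + 30 days = May 11, 2022.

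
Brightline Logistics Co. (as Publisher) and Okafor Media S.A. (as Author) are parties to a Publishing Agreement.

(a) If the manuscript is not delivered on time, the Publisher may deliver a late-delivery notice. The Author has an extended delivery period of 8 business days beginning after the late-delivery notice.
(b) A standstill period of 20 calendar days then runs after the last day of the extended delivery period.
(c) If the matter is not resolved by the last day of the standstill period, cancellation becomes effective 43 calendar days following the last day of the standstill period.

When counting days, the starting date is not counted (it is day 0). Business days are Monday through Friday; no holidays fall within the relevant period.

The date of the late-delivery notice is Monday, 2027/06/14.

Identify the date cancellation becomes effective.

The last day of the extended delivery period: 8 business days after Monday, 2027/06/14, skipping weekends — Jun 15, Jun 16, Jun 17, Jun 18, Jun 21, Jun 22, Jun 23, Jun 24 — lands on Thursday, 2027/06/24.
The last day of the standstill period: 20 calendar days after 2027/06/24 is 2027/07/14.
The date cancellation becomes effective: 2027/07/14 + 43 days = 2027/08/26.

2027/08/26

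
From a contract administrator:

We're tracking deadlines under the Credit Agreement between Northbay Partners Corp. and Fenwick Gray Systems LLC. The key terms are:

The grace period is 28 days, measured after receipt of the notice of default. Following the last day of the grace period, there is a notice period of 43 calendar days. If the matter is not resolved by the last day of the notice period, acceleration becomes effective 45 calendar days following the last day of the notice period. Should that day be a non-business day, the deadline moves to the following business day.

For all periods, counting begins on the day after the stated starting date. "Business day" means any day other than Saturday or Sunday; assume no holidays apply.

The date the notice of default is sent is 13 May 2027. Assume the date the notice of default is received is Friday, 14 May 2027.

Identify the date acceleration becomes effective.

7 September 2027

The last day of the grace period: 14 May 2027 + 28 days = 11 June 2027.
The last day of the notice period: 43 calendar days after 11 June 2027 is 24 July 2027.
Adding 45 calendar days to 24 July 2027 gives 7 September 2027, which is the date acceleration becomes effective. 7 September 2027 is a Tuesday, so no roll-forward applies.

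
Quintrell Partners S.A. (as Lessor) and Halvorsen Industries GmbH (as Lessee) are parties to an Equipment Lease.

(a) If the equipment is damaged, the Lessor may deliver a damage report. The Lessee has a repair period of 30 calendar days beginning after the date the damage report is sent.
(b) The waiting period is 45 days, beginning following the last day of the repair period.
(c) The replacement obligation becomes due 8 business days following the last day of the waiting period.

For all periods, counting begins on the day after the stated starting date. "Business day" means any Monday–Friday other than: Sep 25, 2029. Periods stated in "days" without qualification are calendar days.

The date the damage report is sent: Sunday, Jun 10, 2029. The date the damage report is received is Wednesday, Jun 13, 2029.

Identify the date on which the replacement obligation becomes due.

Sep 5, 2029

The last day of the repair period: 30 calendar days after Jun 10, 2029 is Jul 10, 2029.
The last day of the waiting period: 45 calendar days after Jul 10, 2029 is Aug 24, 2029.
From Friday, Aug 24, 2029, 8 business days (Aug 27, Aug 28, Aug 29, Aug 30, Aug 31, Sep 3, Sep 4, Sep 5, skipping weekends) brings us to Wednesday, Sep 5, 2029, which is the date on which the replacement obligation becomes due.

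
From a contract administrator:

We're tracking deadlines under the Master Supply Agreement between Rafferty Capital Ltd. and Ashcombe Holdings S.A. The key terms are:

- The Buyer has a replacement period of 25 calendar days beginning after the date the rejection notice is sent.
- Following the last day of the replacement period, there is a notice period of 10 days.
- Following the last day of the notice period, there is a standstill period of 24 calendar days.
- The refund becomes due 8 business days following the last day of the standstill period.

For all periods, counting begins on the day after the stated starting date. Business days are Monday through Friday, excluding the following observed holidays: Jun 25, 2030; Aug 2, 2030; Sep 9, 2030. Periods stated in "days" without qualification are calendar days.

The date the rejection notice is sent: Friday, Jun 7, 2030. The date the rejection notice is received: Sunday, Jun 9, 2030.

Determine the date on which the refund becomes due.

Aug 15, 2030

Adding 25 calendar days to Jun 7, 2030 gives Jul 2, 2030, which is the last day of the replacement period.
The last day of the notice period: Jul 2, 2030 + 10 days = Jul 12, 2030.
The last day of the standstill period: 24 calendar days after Jul 12, 2030 is Aug 5, 2030.
The date on which the refund becomes due: counting 8 business days from Monday, Aug 5, 2030 (Aug 6, Aug 7, Aug 8, Aug 9, Aug 12, Aug 13, Aug 14, Aug 15, skipping weekends) reaches Thursday, Aug 15, 2030.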